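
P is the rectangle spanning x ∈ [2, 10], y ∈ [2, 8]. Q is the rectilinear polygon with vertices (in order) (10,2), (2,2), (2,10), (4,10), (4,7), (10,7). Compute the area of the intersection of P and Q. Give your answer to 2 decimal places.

The intersection is the polygon with vertices (10,2), (2,2), (2,8), (4,8), (4,7), (10,7).
By the shoelace formula its area is 42.00.

42.00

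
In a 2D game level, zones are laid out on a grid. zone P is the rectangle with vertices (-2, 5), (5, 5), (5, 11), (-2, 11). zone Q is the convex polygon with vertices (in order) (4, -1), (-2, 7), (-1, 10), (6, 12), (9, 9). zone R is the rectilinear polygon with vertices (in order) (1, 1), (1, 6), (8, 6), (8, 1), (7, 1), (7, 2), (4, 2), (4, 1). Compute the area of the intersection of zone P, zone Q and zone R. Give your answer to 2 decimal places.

4.00

The intersection is the polygon with vertices (5,5), (1,5), (1,6), (5,6).
By the shoelace formula its area is 4.00.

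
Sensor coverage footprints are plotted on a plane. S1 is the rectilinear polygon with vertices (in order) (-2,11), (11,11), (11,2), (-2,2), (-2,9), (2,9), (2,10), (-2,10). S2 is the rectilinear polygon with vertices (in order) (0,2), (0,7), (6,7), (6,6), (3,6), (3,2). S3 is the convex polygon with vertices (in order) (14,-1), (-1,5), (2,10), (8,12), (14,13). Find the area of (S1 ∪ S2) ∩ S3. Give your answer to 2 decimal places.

The region (S1 ∪ S2) ∩ S3 is the polygon with vertices (11,2), (6.5,2), (-1,5), (1.4,9), (2,9), (2,10), (5,11), (11,11).
By the shoelace formula its area is 84.45.

84.45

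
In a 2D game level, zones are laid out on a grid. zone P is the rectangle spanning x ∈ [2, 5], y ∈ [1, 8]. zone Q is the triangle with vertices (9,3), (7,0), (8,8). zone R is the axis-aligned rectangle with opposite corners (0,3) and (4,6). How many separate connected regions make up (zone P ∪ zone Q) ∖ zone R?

2

(zone P ∪ zone Q) ∖ zone R splits into 2 disjoint pieces (area 15, area 6.5).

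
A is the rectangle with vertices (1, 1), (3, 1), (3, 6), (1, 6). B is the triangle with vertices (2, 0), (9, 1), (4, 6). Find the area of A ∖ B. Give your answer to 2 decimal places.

9.33

|A| = 10, |A∩B| = 0.6667.
|A ∖ B| = |A| − |A∩B| = 10 − 0.6667 = 9.33.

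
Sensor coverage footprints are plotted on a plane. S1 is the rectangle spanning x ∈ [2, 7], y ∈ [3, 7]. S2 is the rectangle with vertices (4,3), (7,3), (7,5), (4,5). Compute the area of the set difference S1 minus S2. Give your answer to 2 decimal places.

|S1∩S2|: x∈[4,7], y∈[3,5] → 3·2 = 6.
|S1| = 20.
|S1 ∖ S2| = |S1| − |S1∩S2| = 20 − 6 = 14.00.

14.00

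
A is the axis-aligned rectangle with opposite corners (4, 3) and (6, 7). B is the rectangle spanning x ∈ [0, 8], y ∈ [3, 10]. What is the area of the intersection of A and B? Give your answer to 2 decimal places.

|A∩B|: x∈[4,6], y∈[3,7] → 2·4 = 8.

8.00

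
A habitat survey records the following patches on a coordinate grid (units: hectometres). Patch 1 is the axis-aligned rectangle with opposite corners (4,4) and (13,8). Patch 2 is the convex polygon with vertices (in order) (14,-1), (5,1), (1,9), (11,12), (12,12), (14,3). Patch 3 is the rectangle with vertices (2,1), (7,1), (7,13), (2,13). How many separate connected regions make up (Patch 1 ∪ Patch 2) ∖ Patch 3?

(Patch 1 ∪ Patch 2) ∖ Patch 3 splits into 2 disjoint pieces (area 74.6278, area 1.15).

2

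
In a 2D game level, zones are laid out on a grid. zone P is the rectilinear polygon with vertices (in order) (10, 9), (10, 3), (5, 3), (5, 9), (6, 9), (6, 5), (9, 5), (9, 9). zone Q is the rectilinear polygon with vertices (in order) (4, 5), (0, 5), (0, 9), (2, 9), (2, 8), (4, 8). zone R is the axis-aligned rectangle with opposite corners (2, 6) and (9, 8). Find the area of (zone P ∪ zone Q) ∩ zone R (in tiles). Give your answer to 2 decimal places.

|zone P ∪ zone Q| = 32.
|(zone P ∪ zone Q) ∩ zone R| = 6.00.

6.00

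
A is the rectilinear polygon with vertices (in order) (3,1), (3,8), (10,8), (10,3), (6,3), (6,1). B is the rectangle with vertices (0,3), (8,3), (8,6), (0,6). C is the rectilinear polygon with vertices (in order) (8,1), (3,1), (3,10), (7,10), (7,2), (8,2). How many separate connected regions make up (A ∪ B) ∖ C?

2

(A ∪ B) ∖ C splits into 2 disjoint pieces (area 9, area 15).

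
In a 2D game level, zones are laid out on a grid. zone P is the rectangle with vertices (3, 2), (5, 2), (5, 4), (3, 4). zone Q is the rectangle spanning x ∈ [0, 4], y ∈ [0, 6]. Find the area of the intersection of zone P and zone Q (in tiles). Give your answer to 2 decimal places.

2.00

|zone P∩zone Q|: x∈[3,4], y∈[2,4] → 1·2 = 2.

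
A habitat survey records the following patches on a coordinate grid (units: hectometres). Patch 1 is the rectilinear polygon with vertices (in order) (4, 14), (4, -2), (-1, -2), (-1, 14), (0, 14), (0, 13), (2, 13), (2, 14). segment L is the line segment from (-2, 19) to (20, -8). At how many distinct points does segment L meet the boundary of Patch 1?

The segment meets the boundary at (4,11.636), (2.074,14).

2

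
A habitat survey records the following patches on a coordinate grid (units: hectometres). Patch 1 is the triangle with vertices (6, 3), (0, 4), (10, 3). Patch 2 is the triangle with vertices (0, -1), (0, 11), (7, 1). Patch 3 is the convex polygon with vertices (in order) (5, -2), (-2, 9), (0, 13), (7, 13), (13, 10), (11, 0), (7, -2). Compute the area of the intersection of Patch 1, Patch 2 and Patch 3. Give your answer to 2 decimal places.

The intersection is the polygon with vertices (5.269,3.473), (5.547,3.075), (1.322,3.78), (1.262,3.874).
By the shoelace formula its area is 0.92.

0.92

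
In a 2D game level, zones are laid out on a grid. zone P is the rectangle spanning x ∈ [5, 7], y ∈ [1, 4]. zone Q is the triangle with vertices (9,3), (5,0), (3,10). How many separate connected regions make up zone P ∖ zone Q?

1

zone P ∖ zone Q is a single connected region.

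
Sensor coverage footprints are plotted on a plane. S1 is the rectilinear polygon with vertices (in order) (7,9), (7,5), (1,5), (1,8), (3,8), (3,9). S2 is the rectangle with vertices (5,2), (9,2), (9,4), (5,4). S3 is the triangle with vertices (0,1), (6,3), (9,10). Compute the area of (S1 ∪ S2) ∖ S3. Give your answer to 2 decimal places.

|S1 ∪ S2| = 30.
|(S1 ∪ S2) ∩ S3| = 5.8571.
|(S1 ∪ S2) ∖ S3| = 30 − 5.8571 = 24.14.

24.14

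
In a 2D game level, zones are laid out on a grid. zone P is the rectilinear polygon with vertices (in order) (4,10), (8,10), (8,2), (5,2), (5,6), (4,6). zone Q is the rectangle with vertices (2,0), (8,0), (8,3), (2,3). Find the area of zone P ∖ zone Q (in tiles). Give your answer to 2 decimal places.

|zone P| = 28, |zone P∩zone Q| = 3.
|zone P ∖ zone Q| = |zone P| − |zone P∩zone Q| = 28 − 3 = 25.00.

25.00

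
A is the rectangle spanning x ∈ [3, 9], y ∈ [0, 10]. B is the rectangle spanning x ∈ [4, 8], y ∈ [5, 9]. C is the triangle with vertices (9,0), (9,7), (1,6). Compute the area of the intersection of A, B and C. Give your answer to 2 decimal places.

The intersection is the polygon with vertices (4,6.375), (8,6.875), (8,5), (4,5).
By the shoelace formula its area is 6.50.

6.50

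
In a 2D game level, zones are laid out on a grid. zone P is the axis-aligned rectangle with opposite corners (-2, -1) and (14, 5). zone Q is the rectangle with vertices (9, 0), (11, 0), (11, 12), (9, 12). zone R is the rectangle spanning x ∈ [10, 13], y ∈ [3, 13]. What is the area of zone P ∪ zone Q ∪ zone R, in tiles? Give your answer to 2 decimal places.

127.00

By inclusion–exclusion:
Individual areas: |zone P| = 96, |zone Q| = 24, |zone R| = 30.
|zone P∩zone Q|: x∈[9,11], y∈[0,5] → 2·5 = 10.
|zone P∩zone R|: x∈[10,13], y∈[3,5] → 3·2 = 6.
|zone Q∩zone R|: x∈[10,11], y∈[3,12] → 1·9 = 9.
|zone P∩zone Q∩zone R| = 2.
|zone P ∪ zone Q ∪ zone R| = 150 − 25 + 2 = 127.00.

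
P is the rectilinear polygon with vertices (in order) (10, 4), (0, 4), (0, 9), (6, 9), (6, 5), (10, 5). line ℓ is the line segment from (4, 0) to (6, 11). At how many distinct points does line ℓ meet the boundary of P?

2

The segment meets the boundary at (5.636,9), (4.727,4).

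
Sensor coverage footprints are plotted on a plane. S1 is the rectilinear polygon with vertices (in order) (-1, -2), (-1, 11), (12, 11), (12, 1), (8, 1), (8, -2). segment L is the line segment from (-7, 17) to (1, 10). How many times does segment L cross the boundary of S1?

The segment meets the boundary at (-0.143,11).

1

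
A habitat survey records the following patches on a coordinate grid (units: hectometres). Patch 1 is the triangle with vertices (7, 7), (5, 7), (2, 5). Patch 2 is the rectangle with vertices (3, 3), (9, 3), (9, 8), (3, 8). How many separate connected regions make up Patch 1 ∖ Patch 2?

Patch 1 ∖ Patch 2 is a single connected region.

1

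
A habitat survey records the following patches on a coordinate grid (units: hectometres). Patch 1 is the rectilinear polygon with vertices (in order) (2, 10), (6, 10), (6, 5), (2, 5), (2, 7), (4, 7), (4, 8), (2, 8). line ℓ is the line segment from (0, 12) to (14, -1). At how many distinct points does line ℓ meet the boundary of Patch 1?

2

The segment meets the boundary at (6,6.429), (2.154,10).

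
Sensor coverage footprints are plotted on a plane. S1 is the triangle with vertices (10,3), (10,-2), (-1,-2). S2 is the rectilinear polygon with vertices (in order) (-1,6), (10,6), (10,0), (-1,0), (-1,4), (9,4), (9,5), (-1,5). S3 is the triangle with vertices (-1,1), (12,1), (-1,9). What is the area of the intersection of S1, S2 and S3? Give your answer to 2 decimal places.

The intersection is the polygon with vertices (9.281,2.673), (10,2.231), (10,1), (5.6,1).
By the shoelace formula its area is 4.12.

4.12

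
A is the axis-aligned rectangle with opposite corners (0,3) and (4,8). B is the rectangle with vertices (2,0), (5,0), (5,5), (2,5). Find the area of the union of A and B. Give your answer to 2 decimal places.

31.00

By inclusion–exclusion:
Individual areas: |A| = 20, |B| = 15.
|A∩B|: x∈[2,4], y∈[3,5] → 2·2 = 4.
|A ∪ B| = 35 − 4 = 31.00.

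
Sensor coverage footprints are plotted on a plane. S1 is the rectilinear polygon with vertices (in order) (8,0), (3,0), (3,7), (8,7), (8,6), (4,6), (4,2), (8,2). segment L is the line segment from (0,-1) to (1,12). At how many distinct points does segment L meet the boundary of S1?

The segment lies entirely outside S1 and never meets its boundary.

0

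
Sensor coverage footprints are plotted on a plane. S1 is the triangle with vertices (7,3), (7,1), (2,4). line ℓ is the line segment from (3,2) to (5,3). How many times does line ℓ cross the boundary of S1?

The segment meets the boundary at (4.273,2.636).

1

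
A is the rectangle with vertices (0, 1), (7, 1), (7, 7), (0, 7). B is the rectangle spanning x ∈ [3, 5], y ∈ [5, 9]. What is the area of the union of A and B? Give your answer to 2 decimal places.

By inclusion–exclusion:
Individual areas: |A| = 42, |B| = 8.
|A∩B|: x∈[3,5], y∈[5,7] → 2·2 = 4.
|A ∪ B| = 50 − 4 = 46.00.

46.00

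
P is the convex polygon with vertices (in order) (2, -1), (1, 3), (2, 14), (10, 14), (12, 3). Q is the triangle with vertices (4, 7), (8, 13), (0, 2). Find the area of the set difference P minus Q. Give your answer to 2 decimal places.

124.57

|P| = 126.5, |P∩Q| = 1.9334.
|P ∖ Q| = |P| − |P∩Q| = 126.5 − 1.9334 = 124.57.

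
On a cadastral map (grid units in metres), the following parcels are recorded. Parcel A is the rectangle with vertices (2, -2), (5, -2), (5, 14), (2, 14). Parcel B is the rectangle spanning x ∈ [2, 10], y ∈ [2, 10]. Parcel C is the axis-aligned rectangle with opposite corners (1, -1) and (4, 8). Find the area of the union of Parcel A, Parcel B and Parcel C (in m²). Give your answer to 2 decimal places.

97.00

By inclusion–exclusion:
Individual areas: |Parcel A| = 48, |Parcel B| = 64, |Parcel C| = 27.
|Parcel A∩Parcel B|: x∈[2,5], y∈[2,10] → 3·8 = 24.
|Parcel A∩Parcel C|: x∈[2,4], y∈[-1,8] → 2·9 = 18.
|Parcel B∩Parcel C|: x∈[2,4], y∈[2,8] → 2·6 = 12.
|Parcel A∩Parcel B∩Parcel C| = 12.
|Parcel A ∪ Parcel B ∪ Parcel C| = 139 − 54 + 12 = 97.00.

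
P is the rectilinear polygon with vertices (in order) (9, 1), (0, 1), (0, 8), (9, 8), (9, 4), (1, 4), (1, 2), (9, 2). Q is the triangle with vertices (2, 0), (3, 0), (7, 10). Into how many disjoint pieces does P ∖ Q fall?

3

P ∖ Q splits into 3 disjoint pieces (area 5.4, area 24.75, area 14.4).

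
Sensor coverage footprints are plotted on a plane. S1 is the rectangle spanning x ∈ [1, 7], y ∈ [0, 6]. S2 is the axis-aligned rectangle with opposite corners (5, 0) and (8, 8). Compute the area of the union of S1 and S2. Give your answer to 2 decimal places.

48.00

By inclusion–exclusion:
Individual areas: |S1| = 36, |S2| = 24.
|S1∩S2|: x∈[5,7], y∈[0,6] → 2·6 = 12.
|S1 ∪ S2| = 60 − 12 = 48.00.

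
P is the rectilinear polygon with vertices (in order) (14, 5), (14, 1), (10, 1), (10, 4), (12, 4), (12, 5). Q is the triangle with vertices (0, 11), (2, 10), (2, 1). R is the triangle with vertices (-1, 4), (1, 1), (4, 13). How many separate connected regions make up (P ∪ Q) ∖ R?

(P ∪ Q) ∖ R splits into 3 disjoint pieces (area 14, area 3.8118, area 0.8889).

3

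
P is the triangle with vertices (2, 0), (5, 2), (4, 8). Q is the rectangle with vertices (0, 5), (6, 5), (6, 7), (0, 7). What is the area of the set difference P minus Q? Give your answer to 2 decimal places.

8.33

|P| = 10, |P∩Q| = 1.6667.
|P ∖ Q| = |P| − |P∩Q| = 10 − 1.6667 = 8.33.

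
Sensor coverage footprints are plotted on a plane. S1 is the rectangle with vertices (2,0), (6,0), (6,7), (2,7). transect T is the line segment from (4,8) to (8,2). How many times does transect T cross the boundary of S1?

The segment meets the boundary at (6,5), (4.667,7).

2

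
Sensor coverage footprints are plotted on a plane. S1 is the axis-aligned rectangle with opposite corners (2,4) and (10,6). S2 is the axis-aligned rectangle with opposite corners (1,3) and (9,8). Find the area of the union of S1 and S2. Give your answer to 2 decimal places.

By inclusion–exclusion:
Individual areas: |S1| = 16, |S2| = 40.
|S1∩S2|: x∈[2,9], y∈[4,6] → 7·2 = 14.
|S1 ∪ S2| = 56 − 14 = 42.00.

42.00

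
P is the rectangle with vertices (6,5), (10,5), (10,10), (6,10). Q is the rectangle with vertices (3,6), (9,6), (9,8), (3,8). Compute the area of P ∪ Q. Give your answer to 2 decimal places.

26.00

By inclusion–exclusion:
Individual areas: |P| = 20, |Q| = 12.
|P∩Q|: x∈[6,9], y∈[6,8] → 3·2 = 6.
|P ∪ Q| = 32 − 6 = 26.00.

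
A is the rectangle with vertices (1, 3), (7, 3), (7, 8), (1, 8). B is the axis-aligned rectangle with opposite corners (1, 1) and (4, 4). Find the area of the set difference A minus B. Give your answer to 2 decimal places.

|A∩B|: x∈[1,4], y∈[3,4] → 3·1 = 3.
|A| = 30.
|A ∖ B| = |A| − |A∩B| = 30 − 3 = 27.00.

27.00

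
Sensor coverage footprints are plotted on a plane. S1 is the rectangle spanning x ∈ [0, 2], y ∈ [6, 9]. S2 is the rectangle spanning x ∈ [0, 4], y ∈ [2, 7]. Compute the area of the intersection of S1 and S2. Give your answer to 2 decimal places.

|S1∩S2|: x∈[0,2], y∈[6,7] → 2·1 = 2.

2.00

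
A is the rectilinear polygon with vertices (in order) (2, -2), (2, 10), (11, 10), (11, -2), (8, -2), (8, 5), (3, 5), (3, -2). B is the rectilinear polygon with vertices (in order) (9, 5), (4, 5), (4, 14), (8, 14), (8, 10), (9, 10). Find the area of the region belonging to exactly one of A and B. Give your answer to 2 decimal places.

64.00

|A| = 73, |B| = 41, |A∩B| = 25.
|A △ B| = |A| + |B| − 2·|A∩B| = 73 + 41 − 50 = 64.00.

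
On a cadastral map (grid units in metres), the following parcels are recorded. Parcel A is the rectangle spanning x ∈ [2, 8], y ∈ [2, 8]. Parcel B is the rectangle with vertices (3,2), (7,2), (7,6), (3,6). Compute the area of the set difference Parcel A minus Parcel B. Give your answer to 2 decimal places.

20.00

|Parcel A∩Parcel B|: x∈[3,7], y∈[2,6] → 4·4 = 16.
|Parcel A| = 36.
|Parcel A ∖ Parcel B| = |Parcel A| − |Parcel A∩Parcel B| = 36 − 16 = 20.00.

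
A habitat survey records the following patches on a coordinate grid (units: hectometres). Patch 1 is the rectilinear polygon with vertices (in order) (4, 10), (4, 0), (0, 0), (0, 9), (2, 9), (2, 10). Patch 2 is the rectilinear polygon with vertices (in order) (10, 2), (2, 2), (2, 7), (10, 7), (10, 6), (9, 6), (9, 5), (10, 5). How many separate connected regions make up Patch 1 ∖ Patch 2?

1

Patch 1 ∖ Patch 2 is a single connected region.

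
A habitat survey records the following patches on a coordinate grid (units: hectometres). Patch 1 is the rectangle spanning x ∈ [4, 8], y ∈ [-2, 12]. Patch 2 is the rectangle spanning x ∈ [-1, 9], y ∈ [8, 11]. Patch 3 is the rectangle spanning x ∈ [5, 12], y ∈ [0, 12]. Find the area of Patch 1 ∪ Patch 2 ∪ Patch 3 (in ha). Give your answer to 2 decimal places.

119.00

By inclusion–exclusion:
Individual areas: |Patch 1| = 56, |Patch 2| = 30, |Patch 3| = 84.
|Patch 1∩Patch 2|: x∈[4,8], y∈[8,11] → 4·3 = 12.
|Patch 1∩Patch 3|: x∈[5,8], y∈[0,12] → 3·12 = 36.
|Patch 2∩Patch 3|: x∈[5,9], y∈[8,11] → 4·3 = 12.
|Patch 1∩Patch 2∩Patch 3| = 9.
|Patch 1 ∪ Patch 2 ∪ Patch 3| = 170 − 60 + 9 = 119.00.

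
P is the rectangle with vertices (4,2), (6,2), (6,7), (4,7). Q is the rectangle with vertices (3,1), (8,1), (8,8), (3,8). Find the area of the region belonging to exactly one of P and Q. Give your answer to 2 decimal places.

25.00

|P∩Q|: x∈[4,6], y∈[2,7] → 2·5 = 10.
|P △ Q| = |P| + |Q| − 2·|P∩Q| = 10 + 35 − 20 = 25.00.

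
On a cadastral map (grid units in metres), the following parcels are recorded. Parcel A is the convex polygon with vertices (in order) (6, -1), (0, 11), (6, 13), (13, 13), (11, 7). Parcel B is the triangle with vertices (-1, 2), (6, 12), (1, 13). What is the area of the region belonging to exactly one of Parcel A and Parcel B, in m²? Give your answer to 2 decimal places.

|Parcel A| = 98, |Parcel B| = 28.5, |Parcel A∩Parcel B| = 16.0478.
|Parcel A △ Parcel B| = |Parcel A| + |Parcel B| − 2·|Parcel A∩Parcel B| = 98 + 28.5 − 32.0957 = 94.40.

94.40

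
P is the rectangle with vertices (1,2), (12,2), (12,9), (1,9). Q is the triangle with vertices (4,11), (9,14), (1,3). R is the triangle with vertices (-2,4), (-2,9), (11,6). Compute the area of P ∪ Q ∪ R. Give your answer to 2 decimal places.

99.43

By inclusion–exclusion:
Individual areas: |P| = 77, |Q| = 15.5, |R| = 32.5.
|P∩Q| = 6.3409.
|P∩R| = 19.2308.
|Q∩R| = 3.4609.
|P∩Q∩R| = 3.4609.
|P ∪ Q ∪ R| = 125 − 29.0326 + 3.4609 = 99.43.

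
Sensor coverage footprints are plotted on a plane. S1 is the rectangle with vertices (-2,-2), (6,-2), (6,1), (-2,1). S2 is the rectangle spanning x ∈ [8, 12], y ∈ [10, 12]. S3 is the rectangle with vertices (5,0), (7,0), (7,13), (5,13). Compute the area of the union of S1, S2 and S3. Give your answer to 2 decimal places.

By inclusion–exclusion:
Individual areas: |S1| = 24, |S2| = 8, |S3| = 26.
|S1∩S2| = 0 (no overlap).
|S1∩S3|: x∈[5,6], y∈[0,1] → 1·1 = 1.
|S2∩S3| = 0 (no overlap).
|S1∩S2∩S3| = 0.
|S1 ∪ S2 ∪ S3| = 58 − 1 + 0 = 57.00.

57.00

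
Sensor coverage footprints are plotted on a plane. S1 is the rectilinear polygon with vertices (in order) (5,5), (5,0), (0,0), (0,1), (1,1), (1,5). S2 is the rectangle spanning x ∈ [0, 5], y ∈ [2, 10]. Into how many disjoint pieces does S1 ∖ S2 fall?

1

S1 ∖ S2 is a single connected region.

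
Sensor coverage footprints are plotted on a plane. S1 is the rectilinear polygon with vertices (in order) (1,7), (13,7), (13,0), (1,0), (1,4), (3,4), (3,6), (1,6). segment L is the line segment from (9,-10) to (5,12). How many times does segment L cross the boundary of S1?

The segment meets the boundary at (5.909,7), (7.182,0).

2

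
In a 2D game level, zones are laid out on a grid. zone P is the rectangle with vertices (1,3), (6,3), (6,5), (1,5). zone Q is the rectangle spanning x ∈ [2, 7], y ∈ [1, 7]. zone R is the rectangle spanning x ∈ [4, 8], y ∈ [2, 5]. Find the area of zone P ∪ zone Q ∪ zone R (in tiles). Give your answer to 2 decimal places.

By inclusion–exclusion:
Individual areas: |zone P| = 10, |zone Q| = 30, |zone R| = 12.
|zone P∩zone Q|: x∈[2,6], y∈[3,5] → 4·2 = 8.
|zone P∩zone R|: x∈[4,6], y∈[3,5] → 2·2 = 4.
|zone Q∩zone R|: x∈[4,7], y∈[2,5] → 3·3 = 9.
|zone P∩zone Q∩zone R| = 4.
|zone P ∪ zone Q ∪ zone R| = 52 − 21 + 4 = 35.00.

35.00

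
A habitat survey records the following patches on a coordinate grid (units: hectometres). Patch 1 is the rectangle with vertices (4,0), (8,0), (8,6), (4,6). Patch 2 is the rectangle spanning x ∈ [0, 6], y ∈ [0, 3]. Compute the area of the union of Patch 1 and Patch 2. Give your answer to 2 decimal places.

36.00

By inclusion–exclusion:
Individual areas: |Patch 1| = 24, |Patch 2| = 18.
|Patch 1∩Patch 2|: x∈[4,6], y∈[0,3] → 2·3 = 6.
|Patch 1 ∪ Patch 2| = 42 − 6 = 36.00.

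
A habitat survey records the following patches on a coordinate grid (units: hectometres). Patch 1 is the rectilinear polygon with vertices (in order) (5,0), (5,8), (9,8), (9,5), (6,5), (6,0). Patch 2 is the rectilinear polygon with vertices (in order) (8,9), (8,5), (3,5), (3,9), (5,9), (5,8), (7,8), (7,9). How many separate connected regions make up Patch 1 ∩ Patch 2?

Patch 1 ∩ Patch 2 is a single connected region.

1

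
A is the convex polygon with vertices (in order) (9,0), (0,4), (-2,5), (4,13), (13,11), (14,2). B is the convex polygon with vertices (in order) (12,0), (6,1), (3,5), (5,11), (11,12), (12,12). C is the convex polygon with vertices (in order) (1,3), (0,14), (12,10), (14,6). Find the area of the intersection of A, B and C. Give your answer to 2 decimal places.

51.13

The intersection is the polygon with vertices (3,5), (5,11), (7.667,11.444), (12,10), (12,5.538), (3.984,3.688).
By the shoelace formula its area is 51.13.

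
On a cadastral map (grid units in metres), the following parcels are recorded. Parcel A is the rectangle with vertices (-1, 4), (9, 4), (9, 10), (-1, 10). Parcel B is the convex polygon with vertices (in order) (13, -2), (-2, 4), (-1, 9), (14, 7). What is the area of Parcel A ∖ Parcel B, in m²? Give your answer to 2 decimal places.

|Parcel A| = 60, |Parcel A∩Parcel B| = 43.3333.
|Parcel A ∖ Parcel B| = |Parcel A| − |Parcel A∩Parcel B| = 60 − 43.3333 = 16.67.

16.67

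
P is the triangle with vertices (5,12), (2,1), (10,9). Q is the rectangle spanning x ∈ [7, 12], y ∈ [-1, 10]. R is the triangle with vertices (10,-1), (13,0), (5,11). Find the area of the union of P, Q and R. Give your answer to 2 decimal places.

By inclusion–exclusion:
Individual areas: |P| = 32, |Q| = 55, |R| = 20.5.
|P∩Q| = 6.6667.
|P∩R| = 3.1099.
|Q∩R| = 17.5958.
|P∩Q∩R| = 1.0599.
|P ∪ Q ∪ R| = 107.5 − 27.3724 + 1.0599 = 81.19.

81.19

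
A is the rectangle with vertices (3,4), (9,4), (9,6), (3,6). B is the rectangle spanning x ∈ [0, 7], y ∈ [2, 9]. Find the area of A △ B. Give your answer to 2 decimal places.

45.00

|A∩B|: x∈[3,7], y∈[4,6] → 4·2 = 8.
|A △ B| = |A| + |B| − 2·|A∩B| = 12 + 49 − 16 = 45.00.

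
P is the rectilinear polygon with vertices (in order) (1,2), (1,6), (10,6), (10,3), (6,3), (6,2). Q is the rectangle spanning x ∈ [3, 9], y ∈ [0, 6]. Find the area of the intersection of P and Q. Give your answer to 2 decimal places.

21.00

The intersection is the polygon with vertices (9,6), (9,3), (6,3), (6,2), (3,2), (3,6).
By the shoelace formula its area is 21.00.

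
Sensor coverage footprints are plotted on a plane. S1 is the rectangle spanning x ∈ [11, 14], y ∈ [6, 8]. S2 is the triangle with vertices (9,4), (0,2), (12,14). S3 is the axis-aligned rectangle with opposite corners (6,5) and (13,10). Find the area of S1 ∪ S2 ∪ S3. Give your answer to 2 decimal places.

60.75

By inclusion–exclusion:
Individual areas: |S1| = 6, |S2| = 42, |S3| = 35.
|S1∩S2| = 0.
|S1∩S3|: x∈[11,13], y∈[6,8] → 2·2 = 4.
|S2∩S3| = 18.25.
|S1∩S2∩S3| = 0.
|S1 ∪ S2 ∪ S3| = 83 − 22.25 + 0 = 60.75.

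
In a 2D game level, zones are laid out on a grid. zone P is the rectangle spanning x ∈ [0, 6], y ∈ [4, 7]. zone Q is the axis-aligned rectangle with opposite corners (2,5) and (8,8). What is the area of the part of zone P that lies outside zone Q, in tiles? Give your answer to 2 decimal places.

10.00

|zone P∩zone Q|: x∈[2,6], y∈[5,7] → 4·2 = 8.
|zone P| = 18.
|zone P ∖ zone Q| = |zone P| − |zone P∩zone Q| = 18 − 8 = 10.00.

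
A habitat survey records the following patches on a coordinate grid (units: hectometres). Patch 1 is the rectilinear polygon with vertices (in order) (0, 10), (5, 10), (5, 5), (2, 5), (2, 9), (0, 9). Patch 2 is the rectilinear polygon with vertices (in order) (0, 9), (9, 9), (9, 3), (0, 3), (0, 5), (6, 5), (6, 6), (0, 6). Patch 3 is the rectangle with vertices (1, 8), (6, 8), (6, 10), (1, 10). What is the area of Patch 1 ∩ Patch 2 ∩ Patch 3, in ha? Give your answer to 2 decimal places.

3.00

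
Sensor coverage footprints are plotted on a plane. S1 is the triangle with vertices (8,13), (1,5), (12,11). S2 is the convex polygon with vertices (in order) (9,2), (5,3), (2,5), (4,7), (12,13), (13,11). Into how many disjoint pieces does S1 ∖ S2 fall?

S1 ∖ S2 is a single connected region.

1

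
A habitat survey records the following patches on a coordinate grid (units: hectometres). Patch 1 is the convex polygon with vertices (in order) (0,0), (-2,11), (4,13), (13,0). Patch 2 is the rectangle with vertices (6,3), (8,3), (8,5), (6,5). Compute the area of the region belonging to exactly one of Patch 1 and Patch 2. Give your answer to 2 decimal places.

115.50

|Patch 1| = 119.5, |Patch 2| = 4, |Patch 1∩Patch 2| = 4.
|Patch 1 △ Patch 2| = |Patch 1| + |Patch 2| − 2·|Patch 1∩Patch 2| = 119.5 + 4 − 8 = 115.50.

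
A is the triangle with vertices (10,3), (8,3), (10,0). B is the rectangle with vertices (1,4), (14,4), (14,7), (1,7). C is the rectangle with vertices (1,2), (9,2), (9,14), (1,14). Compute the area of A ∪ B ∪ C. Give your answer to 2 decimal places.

By inclusion–exclusion:
Individual areas: |A| = 3, |B| = 39, |C| = 96.
|A∩B| = 0.
|A∩C| = 0.6667.
|B∩C|: x∈[1,9], y∈[4,7] → 8·3 = 24.
|A∩B∩C| = 0.
|A ∪ B ∪ C| = 138 − 24.6667 + 0 = 113.33.

113.33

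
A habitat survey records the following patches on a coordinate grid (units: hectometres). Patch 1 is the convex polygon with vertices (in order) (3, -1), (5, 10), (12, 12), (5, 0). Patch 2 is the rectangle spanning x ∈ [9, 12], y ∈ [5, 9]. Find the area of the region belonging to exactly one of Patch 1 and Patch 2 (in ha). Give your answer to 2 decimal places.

|Patch 1| = 45, |Patch 2| = 12, |Patch 1∩Patch 2| = 1.3393.
|Patch 1 △ Patch 2| = |Patch 1| + |Patch 2| − 2·|Patch 1∩Patch 2| = 45 + 12 − 2.6786 = 54.32.

54.32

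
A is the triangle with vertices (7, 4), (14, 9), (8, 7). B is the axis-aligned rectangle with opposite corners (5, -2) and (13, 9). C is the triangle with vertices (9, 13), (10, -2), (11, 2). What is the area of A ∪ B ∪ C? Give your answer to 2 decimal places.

89.11

By inclusion–exclusion:
Individual areas: |A| = 8, |B| = 88, |C| = 9.5.
|A∩B| = 7.8095.
|A∩C| = 1.0832.
|B∩C| = 8.5788.
|A∩B∩C| = 1.0832.
|A ∪ B ∪ C| = 105.5 − 17.4715 + 1.0832 = 89.11.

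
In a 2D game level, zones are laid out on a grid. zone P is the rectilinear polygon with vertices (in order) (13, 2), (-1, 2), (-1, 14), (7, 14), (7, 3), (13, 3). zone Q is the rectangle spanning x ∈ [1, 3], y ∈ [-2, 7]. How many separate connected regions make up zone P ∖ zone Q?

zone P ∖ zone Q is a single connected region.

1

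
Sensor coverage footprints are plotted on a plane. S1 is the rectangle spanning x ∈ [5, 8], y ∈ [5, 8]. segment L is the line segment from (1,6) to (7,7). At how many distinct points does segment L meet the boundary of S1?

The segment meets the boundary at (5,6.667).

1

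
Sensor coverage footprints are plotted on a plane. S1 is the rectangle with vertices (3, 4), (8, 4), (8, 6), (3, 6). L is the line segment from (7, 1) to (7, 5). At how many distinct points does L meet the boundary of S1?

1

The segment meets the boundary at (7,4).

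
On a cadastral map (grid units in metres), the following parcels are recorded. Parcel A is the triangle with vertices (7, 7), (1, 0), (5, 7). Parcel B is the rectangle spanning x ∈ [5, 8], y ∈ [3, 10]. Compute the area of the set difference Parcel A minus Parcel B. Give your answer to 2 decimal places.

|Parcel A| = 7, |Parcel A∩Parcel B| = 2.3333.
|Parcel A ∖ Parcel B| = |Parcel A| − |Parcel A∩Parcel B| = 7 − 2.3333 = 4.67.

4.67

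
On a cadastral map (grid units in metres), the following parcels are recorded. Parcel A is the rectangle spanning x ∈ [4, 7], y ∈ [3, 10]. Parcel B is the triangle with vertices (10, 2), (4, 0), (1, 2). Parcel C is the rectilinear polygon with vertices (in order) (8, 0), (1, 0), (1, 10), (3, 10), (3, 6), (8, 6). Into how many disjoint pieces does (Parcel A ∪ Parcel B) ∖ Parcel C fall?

(Parcel A ∪ Parcel B) ∖ Parcel C splits into 2 disjoint pieces (area 12, area 0.6667).

2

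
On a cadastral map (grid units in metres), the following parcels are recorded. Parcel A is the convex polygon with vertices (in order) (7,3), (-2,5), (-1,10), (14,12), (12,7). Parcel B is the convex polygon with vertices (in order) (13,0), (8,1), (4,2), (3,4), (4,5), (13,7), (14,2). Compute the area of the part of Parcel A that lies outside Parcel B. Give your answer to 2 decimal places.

|Parcel A| = 92.5, |Parcel A∩Parcel B| = 12.8726.
|Parcel A ∖ Parcel B| = |Parcel A| − |Parcel A∩Parcel B| = 92.5 − 12.8726 = 79.63.

79.63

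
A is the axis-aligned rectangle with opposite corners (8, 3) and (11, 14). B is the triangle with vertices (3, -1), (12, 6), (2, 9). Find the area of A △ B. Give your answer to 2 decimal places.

|A| = 33, |B| = 48.5, |A∩B| = 8.0754.
|A △ B| = |A| + |B| − 2·|A∩B| = 33 + 48.5 − 16.1508 = 65.35.

65.35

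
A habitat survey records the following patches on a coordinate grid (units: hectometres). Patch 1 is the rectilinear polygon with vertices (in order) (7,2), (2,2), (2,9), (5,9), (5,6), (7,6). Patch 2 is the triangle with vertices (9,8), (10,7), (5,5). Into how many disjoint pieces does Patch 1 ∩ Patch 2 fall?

1

Patch 1 ∩ Patch 2 is a single connected region.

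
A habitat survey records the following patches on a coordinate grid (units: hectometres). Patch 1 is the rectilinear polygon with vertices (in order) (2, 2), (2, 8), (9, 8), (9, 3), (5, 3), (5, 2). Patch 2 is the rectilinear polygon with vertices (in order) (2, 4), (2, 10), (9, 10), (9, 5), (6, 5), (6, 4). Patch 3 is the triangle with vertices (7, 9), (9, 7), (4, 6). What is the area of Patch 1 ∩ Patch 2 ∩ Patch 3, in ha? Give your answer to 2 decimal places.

5.00

The intersection is the polygon with vertices (8,8), (9,7), (4,6), (6,8).
By the shoelace formula its area is 5.00.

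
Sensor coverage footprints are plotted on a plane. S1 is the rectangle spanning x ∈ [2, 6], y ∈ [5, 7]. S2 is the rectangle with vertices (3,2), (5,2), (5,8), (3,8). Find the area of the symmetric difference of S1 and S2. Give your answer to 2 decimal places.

12.00

|S1∩S2|: x∈[3,5], y∈[5,7] → 2·2 = 4.
|S1 △ S2| = |S1| + |S2| − 2·|S1∩S2| = 8 + 12 − 8 = 12.00.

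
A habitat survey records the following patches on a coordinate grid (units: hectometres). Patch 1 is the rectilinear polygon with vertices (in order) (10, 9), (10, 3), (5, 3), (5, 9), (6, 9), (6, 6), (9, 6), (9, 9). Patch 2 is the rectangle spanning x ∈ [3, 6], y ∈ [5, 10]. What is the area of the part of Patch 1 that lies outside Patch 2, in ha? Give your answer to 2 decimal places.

17.00

|Patch 1| = 21, |Patch 1∩Patch 2| = 4.
|Patch 1 ∖ Patch 2| = |Patch 1| − |Patch 1∩Patch 2| = 21 − 4 = 17.00.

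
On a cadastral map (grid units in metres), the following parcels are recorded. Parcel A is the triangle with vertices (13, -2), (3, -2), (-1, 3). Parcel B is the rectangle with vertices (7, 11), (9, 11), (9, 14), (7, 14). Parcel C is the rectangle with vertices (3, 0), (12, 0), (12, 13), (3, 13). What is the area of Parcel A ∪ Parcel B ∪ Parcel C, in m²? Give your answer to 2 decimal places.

By inclusion–exclusion:
Individual areas: |Parcel A| = 25, |Parcel B| = 6, |Parcel C| = 117.
|Parcel A∩Parcel B| = 0.
|Parcel A∩Parcel C| = 3.4571.
|Parcel B∩Parcel C|: x∈[7,9], y∈[11,13] → 2·2 = 4.
|Parcel A∩Parcel B∩Parcel C| = 0.
|Parcel A ∪ Parcel B ∪ Parcel C| = 148 − 7.4571 + 0 = 140.54.

140.54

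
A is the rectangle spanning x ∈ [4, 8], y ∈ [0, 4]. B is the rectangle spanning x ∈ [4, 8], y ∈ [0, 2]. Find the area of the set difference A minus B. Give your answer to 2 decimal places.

8.00

|A∩B|: x∈[4,8], y∈[0,2] → 4·2 = 8.
|A| = 16.
|A ∖ B| = |A| − |A∩B| = 16 − 8 = 8.00.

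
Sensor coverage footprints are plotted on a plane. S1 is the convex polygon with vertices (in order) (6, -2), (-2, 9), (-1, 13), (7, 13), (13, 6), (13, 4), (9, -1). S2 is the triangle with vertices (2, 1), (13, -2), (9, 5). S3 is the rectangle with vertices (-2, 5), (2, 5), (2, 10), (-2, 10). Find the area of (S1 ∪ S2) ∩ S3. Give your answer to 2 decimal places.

The region (S1 ∪ S2) ∩ S3 is the polygon with vertices (-2,9), (-1.75,10), (2,10), (2,5), (0.909,5).
By the shoelace formula its area is 14.06.

14.06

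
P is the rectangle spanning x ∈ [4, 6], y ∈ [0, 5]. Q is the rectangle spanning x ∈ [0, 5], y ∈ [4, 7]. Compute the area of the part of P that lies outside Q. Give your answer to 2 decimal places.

9.00

|P∩Q|: x∈[4,5], y∈[4,5] → 1·1 = 1.
|P| = 10.
|P ∖ Q| = |P| − |P∩Q| = 10 − 1 = 9.00.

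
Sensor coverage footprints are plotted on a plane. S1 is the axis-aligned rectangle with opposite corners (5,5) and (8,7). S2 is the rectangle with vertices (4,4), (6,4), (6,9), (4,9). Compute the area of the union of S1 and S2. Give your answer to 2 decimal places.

14.00

By inclusion–exclusion:
Individual areas: |S1| = 6, |S2| = 10.
|S1∩S2|: x∈[5,6], y∈[5,7] → 1·2 = 2.
|S1 ∪ S2| = 16 − 2 = 14.00.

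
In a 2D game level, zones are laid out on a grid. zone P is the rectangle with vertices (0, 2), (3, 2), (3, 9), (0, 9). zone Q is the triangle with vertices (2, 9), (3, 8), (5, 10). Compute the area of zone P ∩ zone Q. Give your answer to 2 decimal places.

The intersection is the polygon with vertices (3,9), (3,8), (2,9).
By the shoelace formula its area is 0.50.

0.50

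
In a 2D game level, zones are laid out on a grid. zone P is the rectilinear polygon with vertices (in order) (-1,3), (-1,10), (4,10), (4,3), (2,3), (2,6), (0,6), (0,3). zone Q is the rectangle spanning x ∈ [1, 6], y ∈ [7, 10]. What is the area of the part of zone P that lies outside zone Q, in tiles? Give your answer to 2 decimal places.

|zone P| = 29, |zone P∩zone Q| = 9.
|zone P ∖ zone Q| = |zone P| − |zone P∩zone Q| = 29 − 9 = 20.00.

20.00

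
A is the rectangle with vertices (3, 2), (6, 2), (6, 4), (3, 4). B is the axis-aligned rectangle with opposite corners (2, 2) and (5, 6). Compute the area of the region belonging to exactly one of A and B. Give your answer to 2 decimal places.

|A∩B|: x∈[3,5], y∈[2,4] → 2·2 = 4.
|A △ B| = |A| + |B| − 2·|A∩B| = 6 + 12 − 8 = 10.00.

10.00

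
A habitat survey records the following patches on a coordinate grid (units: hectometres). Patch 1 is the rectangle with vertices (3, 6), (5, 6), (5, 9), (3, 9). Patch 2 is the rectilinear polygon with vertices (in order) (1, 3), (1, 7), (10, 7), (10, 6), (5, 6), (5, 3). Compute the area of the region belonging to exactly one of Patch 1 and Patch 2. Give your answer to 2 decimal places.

|Patch 1| = 6, |Patch 2| = 21, |Patch 1∩Patch 2| = 2.
|Patch 1 △ Patch 2| = |Patch 1| + |Patch 2| − 2·|Patch 1∩Patch 2| = 6 + 21 − 4 = 23.00.

23.00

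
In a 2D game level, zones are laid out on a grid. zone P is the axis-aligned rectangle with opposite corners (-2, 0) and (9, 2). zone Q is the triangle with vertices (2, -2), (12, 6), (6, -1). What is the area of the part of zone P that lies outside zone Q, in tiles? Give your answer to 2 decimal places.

18.07

|zone P| = 22, |zone P∩zone Q| = 3.9286.
|zone P ∖ zone Q| = |zone P| − |zone P∩zone Q| = 22 − 3.9286 = 18.07.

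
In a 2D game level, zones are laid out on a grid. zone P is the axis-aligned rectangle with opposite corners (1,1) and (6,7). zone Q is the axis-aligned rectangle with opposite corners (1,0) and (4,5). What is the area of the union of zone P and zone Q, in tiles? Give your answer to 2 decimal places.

By inclusion–exclusion:
Individual areas: |zone P| = 30, |zone Q| = 15.
|zone P∩zone Q|: x∈[1,4], y∈[1,5] → 3·4 = 12.
|zone P ∪ zone Q| = 45 − 12 = 33.00.

33.00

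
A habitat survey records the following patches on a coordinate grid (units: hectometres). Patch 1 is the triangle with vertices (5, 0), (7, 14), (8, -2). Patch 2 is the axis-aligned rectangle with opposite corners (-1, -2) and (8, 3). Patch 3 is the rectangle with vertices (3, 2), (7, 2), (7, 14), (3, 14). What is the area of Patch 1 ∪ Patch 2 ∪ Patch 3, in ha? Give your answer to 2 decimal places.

By inclusion–exclusion:
Individual areas: |Patch 1| = 23, |Patch 2| = 45, |Patch 3| = 48.
|Patch 1∩Patch 2| = 10.5759.
|Patch 1∩Patch 3| = 10.2857.
|Patch 2∩Patch 3|: x∈[3,7], y∈[2,3] → 4·1 = 4.
|Patch 1∩Patch 2∩Patch 3| = 1.6429.
|Patch 1 ∪ Patch 2 ∪ Patch 3| = 116 − 24.8616 + 1.6429 = 92.78.

92.78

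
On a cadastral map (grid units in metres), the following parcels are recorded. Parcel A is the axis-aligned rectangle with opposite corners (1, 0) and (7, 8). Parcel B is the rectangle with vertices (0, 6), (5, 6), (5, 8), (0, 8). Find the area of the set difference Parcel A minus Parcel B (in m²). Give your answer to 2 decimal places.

40.00

|Parcel A∩Parcel B|: x∈[1,5], y∈[6,8] → 4·2 = 8.
|Parcel A| = 48.
|Parcel A ∖ Parcel B| = |Parcel A| − |Parcel A∩Parcel B| = 48 − 8 = 40.00.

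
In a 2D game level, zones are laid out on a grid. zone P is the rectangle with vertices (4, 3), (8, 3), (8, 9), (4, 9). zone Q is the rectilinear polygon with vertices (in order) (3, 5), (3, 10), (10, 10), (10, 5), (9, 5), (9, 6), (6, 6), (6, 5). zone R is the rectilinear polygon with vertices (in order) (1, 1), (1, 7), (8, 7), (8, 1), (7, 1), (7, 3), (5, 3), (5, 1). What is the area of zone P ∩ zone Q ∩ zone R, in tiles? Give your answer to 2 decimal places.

The intersection is the polygon with vertices (8,6), (6,6), (6,5), (4,5), (4,7), (8,7).
By the shoelace formula its area is 6.00.

6.00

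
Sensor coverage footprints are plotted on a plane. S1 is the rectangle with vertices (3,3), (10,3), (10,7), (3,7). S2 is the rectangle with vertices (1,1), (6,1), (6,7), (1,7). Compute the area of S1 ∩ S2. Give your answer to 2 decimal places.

12.00

|S1∩S2|: x∈[3,6], y∈[3,7] → 3·4 = 12.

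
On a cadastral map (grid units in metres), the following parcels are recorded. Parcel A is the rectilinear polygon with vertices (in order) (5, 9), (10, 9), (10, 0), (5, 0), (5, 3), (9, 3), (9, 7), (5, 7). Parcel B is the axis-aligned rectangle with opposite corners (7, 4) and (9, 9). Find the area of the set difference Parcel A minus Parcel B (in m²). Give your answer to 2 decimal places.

|Parcel A| = 29, |Parcel A∩Parcel B| = 4.
|Parcel A ∖ Parcel B| = |Parcel A| − |Parcel A∩Parcel B| = 29 − 4 = 25.00.

25.00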